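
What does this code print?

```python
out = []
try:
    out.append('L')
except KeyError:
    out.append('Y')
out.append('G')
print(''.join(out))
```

Execution trace: 'L' (try body, no exception) → 'G' (after the try/except). Output: LG

Answer: LG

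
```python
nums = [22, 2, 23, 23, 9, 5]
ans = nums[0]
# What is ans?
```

Trace:
`nums = [22, 2, 23, 23, 9, 5]` → nums = [22, 2, 23, 23, 9, 5]
`ans = nums[0]` → ans = 22
So ans = 22

Answer: 22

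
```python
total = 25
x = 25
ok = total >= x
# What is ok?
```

Trace:
`total = 25` → total = 25
`x = 25` → x = 25
`ok = total >= x` → ok = True
So ok = True

Answer: True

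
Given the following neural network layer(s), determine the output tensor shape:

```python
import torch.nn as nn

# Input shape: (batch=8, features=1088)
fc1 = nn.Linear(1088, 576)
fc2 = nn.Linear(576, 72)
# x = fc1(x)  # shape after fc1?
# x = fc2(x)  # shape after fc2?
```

Input: (8, 1088) -> after fc1: (8, 576) -> Output: (8, 72)

Answer: (8, 72)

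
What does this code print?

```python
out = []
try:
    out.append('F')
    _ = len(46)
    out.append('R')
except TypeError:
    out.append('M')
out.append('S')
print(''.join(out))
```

Execution trace: 'F' (try body) → 'M' (except TypeError) → 'S' (after the try/except). Output: FMS

Answer: FMS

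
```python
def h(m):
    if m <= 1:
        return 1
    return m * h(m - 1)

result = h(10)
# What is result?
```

h(10) = 10 * 9 * 8 * 7 * 6 * 5 * 4 * 3 * 2 * 1 = 3628800

Answer: 3628800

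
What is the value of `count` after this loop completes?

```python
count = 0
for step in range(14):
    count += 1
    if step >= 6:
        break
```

Loop breaks when step reaches 6, count is 7
`count` takes the values: 0 → 1 → 2 → 3 → 4 → 5 → 6 → 7

Answer: 7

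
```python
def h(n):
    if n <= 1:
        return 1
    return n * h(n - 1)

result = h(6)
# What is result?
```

h(6) = 6 * 5 * 4 * 3 * 2 * 1 = 720

Answer: 720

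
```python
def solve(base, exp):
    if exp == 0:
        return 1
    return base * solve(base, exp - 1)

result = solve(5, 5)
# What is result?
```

solve(5, 5) = 5 * 5 * 5 * 5 * 5 = 3125

Answer: 3125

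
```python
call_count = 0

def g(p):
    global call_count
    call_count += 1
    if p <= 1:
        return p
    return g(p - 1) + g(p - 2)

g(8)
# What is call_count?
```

Calls(p) = 1 + Calls(p-1) + Calls(p-2); Calls(0)=Calls(1)=1. For p=8 this gives 67.

Answer: 67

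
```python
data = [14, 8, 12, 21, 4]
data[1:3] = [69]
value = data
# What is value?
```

Trace:
`data = [14, 8, 12, 21, 4]` → data = [14, 8, 12, 21, 4]
`data[1:3] = [69]` → data = [14, 69, 21, 4]
`value = data` → value = [14, 69, 21, 4]
So value = [14, 69, 21, 4]

Answer: [14, 69, 21, 4]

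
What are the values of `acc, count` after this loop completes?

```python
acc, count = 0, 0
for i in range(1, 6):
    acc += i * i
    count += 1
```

Sum of squares and count
`acc, count` takes the values: (0, 0) → (1, 0) → (1, 1) → (5, 1) → (5, 2) → (14, 2) → (14, 3) → (30, 3) → (30, 4) → (55, 4) → (55, 5)

Answer: 55, 5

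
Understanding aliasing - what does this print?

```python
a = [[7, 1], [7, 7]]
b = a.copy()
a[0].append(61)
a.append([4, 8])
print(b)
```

Key concept: shallow copy with nested lists.
Step by step:
`a = [[7, 1], [7, 7]]` → a = [[7, 1], [7, 7]]
`b = a.copy()` → b = [[7, 1], [7, 7]]
`a[0].append(61)` → a = [[7, 1, 61], [7, 7]]; b = [[7, 1, 61], [7, 7]]
`a.append([4, 8])` → a = [[7, 1, 61], [7, 7], [4, 8]]
`print(b)` → prints [[7, 1, 61], [7, 7]]

Answer: [[7, 1, 61], [7, 7]]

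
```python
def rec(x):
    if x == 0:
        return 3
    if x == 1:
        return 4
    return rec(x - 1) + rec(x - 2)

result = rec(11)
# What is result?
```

Build up from base cases: rec(0)=3, rec(1)=4, rec(2)=7, rec(3)=11, rec(4)=18, rec(5)=29, rec(6)=47, ..., rec(11)=521

Answer: 521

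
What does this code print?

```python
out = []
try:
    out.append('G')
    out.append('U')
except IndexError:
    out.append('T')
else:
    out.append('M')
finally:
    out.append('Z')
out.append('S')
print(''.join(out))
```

Execution trace: 'G' (try body) → 'U' (try body, no exception) → 'M' (else) → 'Z' (finally) → 'S' (after the try/except). Output: GUMZS

Answer: GUMZS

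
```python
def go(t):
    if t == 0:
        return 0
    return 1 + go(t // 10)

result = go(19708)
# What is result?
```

Count of digits of 19708: 5

Answer: 5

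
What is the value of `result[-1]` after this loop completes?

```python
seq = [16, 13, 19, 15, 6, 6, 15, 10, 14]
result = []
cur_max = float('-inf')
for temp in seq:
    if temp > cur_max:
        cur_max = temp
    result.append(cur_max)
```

Running max ends at 19
`result` takes the values: [] → [16] → [16, 16] → [16, 16, 19] → [16, 16, 19, 19] → [16, 16, 19, 19, 19] → [16, 16, 19, 19, 19, 19] → [16, 16, 19, 19, 19, 19, 19] → [16, 16, 19, 19, 19, 19, 19, 19] → [16, 16, 19, 19, 19, 19, 19, 19, 19]
So `result[-1]` = 19

Answer: 19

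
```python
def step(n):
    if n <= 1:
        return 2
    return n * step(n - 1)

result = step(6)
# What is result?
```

step(6) = 6 * 5 * 4 * 3 * 2 * 2 = 1440

Answer: 1440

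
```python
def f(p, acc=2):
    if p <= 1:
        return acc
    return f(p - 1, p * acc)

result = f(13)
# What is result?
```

Accumulator trace (n, acc): (13, 2) -> (12, 26) -> (11, 312) -> (10, 3432) -> (9, 34320) -> (8, 308880) -> (7, 2471040) -> (6, 17297280) -> (5, 103783680) -> (4, 518918400) -> (3, 2075673600) -> (2, 6227020800) -> (1, 12454041600) -> return 12454041600

Answer: 12454041600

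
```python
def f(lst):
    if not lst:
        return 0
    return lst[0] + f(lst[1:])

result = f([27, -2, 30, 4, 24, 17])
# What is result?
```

27 + (-2) + 30 + 4 + 24 + 17 + 0 = 100

Answer: 100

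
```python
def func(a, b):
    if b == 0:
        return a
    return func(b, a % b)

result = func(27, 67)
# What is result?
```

func(27, 67) -> func(67, 27) -> func(27, 13) -> func(13, 1) -> func(1, 0) -> 1

Answer: 1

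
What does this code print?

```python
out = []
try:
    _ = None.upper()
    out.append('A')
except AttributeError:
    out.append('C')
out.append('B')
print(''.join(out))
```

Execution trace: 'C' (except AttributeError) → 'B' (after the try/except). Output: CB

Answer: CB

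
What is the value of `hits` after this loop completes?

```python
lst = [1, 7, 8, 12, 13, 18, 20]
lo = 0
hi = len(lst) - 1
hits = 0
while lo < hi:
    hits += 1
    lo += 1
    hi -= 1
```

Iterations until pointers meet (list length 7)
`hits` takes the values: 0 → 1 → 2 → 3

Answer: 3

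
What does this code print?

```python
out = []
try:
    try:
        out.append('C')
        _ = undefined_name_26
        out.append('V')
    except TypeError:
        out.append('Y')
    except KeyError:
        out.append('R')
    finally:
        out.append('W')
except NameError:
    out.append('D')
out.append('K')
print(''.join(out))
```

Execution trace: 'C' (inner try body) → 'W' (inner finally) → 'D' (outer except NameError) → 'K' (after the try/except). Output: CWDK

Answer: CWDK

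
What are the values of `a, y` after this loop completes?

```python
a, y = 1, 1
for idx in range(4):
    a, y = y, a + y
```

Fibonacci: after 4 iterations
`a, y` takes the values: (1, 1) → (1, 2) → (2, 3) → (3, 5) → (5, 8)

Answer: 5, 8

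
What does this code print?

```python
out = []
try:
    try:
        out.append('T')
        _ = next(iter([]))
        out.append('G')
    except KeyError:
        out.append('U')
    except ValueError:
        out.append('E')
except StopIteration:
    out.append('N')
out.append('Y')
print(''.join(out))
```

Execution trace: 'T' (try body) → 'N' (outer except StopIteration) → 'Y' (after the try/except). Output: TNY

Answer: TNY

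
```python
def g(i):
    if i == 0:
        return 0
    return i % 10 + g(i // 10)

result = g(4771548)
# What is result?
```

Sum of digits of 4771548: 8 + 4 + 5 + 1 + 7 + 7 + 4 = 36

Answer: 36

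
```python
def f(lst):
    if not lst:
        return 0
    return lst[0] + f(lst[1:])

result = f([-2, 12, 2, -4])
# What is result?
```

(-2) + 12 + 2 + (-4) + 0 = 8

Answer: 8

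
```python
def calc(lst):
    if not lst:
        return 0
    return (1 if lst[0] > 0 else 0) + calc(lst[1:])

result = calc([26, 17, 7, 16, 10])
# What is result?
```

Count of positive elements in [26, 17, 7, 16, 10] = 5

Answer: 5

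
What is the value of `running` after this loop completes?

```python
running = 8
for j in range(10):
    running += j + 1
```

Start at 8, add 1 to 10 = 63
`running` takes the values: 8 → 9 → 11 → 14 → 18 → 23 → 29 → 36 → 44 → 53 → 63

Answer: 63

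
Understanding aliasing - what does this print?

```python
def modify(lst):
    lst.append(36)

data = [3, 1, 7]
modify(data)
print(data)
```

Key concept: function modifies passed list.
Step by step:
`data = [3, 1, 7]` → data = [3, 1, 7]
`modify(data)` → data = [3, 1, 7, 36]
`print(data)` → prints [3, 1, 7, 36]

Answer: [3, 1, 7, 36]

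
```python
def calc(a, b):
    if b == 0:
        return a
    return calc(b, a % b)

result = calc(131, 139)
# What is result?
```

calc(131, 139) -> calc(139, 131) -> calc(131, 8) -> calc(8, 3) -> calc(3, 2) -> calc(2, 1) -> calc(1, 0) -> 1

Answer: 1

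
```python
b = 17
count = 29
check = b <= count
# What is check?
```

Trace:
`b = 17` → b = 17
`count = 29` → count = 29
`check = b <= count` → check = True
So check = True

Answer: True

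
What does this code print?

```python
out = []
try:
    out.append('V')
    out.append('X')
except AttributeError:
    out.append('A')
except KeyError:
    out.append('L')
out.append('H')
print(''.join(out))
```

Execution trace: 'V' (try body) → 'X' (try body, no exception) → 'H' (after the try/except). Output: VXH

Answer: VXH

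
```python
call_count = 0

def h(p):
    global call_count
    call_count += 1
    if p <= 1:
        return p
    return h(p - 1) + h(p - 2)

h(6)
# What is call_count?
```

Calls(p) = 1 + Calls(p-1) + Calls(p-2); Calls(0)=Calls(1)=1. For p=6 this gives 25.

Answer: 25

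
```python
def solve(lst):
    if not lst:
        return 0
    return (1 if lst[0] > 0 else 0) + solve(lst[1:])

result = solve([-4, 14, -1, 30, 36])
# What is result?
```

Count of positive elements in [-4, 14, -1, 30, 36] = 3

Answer: 3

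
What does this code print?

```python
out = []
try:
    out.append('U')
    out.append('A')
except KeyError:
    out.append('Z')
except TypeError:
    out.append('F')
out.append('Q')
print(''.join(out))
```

Execution trace: 'U' (try body) → 'A' (try body, no exception) → 'Q' (after the try/except). Output: UAQ

Answer: UAQ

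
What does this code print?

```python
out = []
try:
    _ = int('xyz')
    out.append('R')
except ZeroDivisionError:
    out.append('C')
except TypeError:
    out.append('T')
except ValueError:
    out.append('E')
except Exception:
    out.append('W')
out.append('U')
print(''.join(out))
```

Execution trace: 'E' (except ValueError) → 'U' (after the try/except). Output: EU

Answer: EU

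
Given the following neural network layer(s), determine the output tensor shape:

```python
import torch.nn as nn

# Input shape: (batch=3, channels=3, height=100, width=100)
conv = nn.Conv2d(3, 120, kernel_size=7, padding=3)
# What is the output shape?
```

Input: (3, 3, 100, 100) -> Output: (3, 120, 100, 100)

Answer: (3, 120, 100, 100)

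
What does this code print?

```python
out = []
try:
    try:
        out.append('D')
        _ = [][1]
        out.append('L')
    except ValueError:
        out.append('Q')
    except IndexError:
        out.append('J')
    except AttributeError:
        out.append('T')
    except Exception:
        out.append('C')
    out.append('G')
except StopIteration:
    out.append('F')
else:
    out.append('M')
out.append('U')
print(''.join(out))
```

Execution trace: 'D' (inner try body) → 'J' (inner except IndexError) → 'G' (try body, no exception) → 'M' (else) → 'U' (after the try/except). Output: DJGMU

Answer: DJGMU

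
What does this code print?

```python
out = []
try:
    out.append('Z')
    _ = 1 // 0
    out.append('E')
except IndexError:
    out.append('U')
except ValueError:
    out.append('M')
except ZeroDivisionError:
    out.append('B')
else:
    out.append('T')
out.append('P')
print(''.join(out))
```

Execution trace: 'Z' (try body) → 'B' (except ZeroDivisionError) → 'P' (after the try/except). Output: ZBP

Answer: ZBP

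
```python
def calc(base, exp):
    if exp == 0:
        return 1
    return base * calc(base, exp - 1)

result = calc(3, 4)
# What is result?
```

calc(3, 4) = 3 * 3 * 3 * 3 = 81

Answer: 81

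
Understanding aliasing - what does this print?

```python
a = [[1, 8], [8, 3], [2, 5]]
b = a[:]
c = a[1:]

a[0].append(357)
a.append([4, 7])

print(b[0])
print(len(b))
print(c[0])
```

Key concept: slice with nested mutation.
Step by step:
`a = [[1, 8], [8, 3], [2, 5]]` → a = [[1, 8], [8, 3], [2, 5]]
`b = a[:]` → b = [[1, 8], [8, 3], [2, 5]]
`c = a[1:]` → c = [[8, 3], [2, 5]]
`a[0].append(357)` → a = [[1, 8, 357], [8, 3], [2, 5]]; b = [[1, 8, 357], [8, 3], [2, 5]]
`a.append([4, 7])` → a = [[1, 8, 357], [8, 3], [2, 5], [4, 7]]
`print(b[0])` → prints [1, 8, 357]
`print(len(b))` → prints 3
`print(c[0])` → prints [8, 3]

Answer:
[1, 8, 357]
3
[8, 3]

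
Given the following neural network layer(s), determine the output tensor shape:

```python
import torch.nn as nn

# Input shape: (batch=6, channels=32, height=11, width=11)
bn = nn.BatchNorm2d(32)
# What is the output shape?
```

Input: (6, 32, 11, 11) -> Output: (6, 32, 11, 11)

Answer: (6, 32, 11, 11)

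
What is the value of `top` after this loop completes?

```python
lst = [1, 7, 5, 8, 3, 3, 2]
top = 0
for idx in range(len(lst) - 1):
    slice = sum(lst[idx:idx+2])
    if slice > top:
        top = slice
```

Max sum of 2-element window in [1, 7, 5, 8, 3, 3, 2]
`top` takes the values: 0 → 8 → 12 → 13

Answer: 13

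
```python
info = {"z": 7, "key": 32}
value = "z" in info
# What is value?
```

Trace:
`info = {"z": 7, "key": 32}` → info = {'z': 7, 'key': 32}
`value = "z" in info` → value = True
So value = True

Answer: True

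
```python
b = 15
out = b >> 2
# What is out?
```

Trace:
`b = 15` → b = 15
`out = b >> 2` → out = 3
So out = 3

Answer: 3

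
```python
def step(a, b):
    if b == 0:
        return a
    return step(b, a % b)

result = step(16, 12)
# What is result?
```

step(16, 12) -> step(12, 4) -> step(4, 0) -> 4

Answer: 4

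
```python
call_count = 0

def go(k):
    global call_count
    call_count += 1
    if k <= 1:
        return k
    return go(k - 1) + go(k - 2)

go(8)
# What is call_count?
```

Calls(k) = 1 + Calls(k-1) + Calls(k-2); Calls(0)=Calls(1)=1. For k=8 this gives 67.

Answer: 67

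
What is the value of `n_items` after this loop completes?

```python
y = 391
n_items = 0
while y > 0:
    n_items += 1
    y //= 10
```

Count digits by repeated division by 10
`n_items` takes the values: 0 → 1 → 2 → 3

Answer: 3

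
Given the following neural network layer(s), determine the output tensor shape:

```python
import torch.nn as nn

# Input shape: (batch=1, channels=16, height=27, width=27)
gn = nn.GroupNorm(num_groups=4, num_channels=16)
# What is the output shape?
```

Input: (1, 16, 27, 27) -> Output: (1, 16, 27, 27)

Answer: (1, 16, 27, 27)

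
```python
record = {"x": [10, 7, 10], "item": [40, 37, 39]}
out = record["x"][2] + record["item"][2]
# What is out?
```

Trace:
`record = {"x": [10, 7, 10], "item": [40, 37, 39]}` → record = {'x': [10, 7, 10], 'item': [40, 37, 39]}
`out = record["x"][2] + record["item"][2]` → out = 49
So out = 49

Answer: 49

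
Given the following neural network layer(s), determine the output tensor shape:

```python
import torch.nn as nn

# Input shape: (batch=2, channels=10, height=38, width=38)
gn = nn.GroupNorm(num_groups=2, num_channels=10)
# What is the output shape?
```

Input: (2, 10, 38, 38) -> Output: (2, 10, 38, 38)

Answer: (2, 10, 38, 38)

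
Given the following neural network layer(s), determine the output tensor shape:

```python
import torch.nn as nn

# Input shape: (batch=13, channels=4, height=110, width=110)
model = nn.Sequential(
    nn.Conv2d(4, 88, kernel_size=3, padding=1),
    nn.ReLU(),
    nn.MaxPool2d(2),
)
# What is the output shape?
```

Input: (13, 4, 110, 110) -> after Conv2d: (13, 88, 110, 110) -> after ReLU: (13, 88, 110, 110) -> Output: (13, 88, 55, 55)

Answer: (13, 88, 55, 55)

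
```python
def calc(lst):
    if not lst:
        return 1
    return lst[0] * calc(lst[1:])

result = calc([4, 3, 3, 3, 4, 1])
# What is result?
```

Product over [4, 3, 3, 3, 4, 1] = 4 * 3 * 3 * 3 * 4 * 1 = 432

Answer: 432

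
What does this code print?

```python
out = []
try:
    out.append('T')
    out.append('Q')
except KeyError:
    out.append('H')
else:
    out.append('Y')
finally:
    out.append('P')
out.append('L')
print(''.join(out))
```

Execution trace: 'T' (try body) → 'Q' (try body, no exception) → 'Y' (else) → 'P' (finally) → 'L' (after the try/except). Output: TQYPL

Answer: TQYPL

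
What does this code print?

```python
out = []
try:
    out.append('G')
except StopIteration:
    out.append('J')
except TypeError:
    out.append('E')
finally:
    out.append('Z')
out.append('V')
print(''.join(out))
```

Execution trace: 'G' (try body, no exception) → 'Z' (finally) → 'V' (after the try/except). Output: GZV

Answer: GZV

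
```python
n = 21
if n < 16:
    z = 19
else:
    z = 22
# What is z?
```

Trace:
`n = 21` → n = 21
`if n < 16: ...` → n < 16 is False, take else branch → z = 22
So z = 22

Answer: 22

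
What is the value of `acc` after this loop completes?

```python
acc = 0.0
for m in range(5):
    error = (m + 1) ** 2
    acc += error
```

Sum of squared losses 1² + 2² + ... + 5²
`acc` takes the values: 0.0 → 1.0 → 5.0 → 14.0 → 30.0 → 55.0

Answer: 55.0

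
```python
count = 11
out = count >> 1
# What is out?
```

Trace:
`count = 11` → count = 11
`out = count >> 1` → out = 5
So out = 5

Answer: 5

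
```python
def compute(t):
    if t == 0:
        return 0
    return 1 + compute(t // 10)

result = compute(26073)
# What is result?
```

Count of digits of 26073: 5

Answer: 5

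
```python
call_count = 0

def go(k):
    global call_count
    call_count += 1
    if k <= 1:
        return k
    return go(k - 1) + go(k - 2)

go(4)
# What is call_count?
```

Calls(k) = 1 + Calls(k-1) + Calls(k-2); Calls(0)=Calls(1)=1. For k=4 this gives 9.

Answer: 9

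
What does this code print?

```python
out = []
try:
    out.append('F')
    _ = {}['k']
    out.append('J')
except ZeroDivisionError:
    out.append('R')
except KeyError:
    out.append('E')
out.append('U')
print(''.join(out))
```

Execution trace: 'F' (try body) → 'E' (except KeyError) → 'U' (after the try/except). Output: FEU

Answer: FEU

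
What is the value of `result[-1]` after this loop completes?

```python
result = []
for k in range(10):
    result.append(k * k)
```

Last element of squares 0 to 9
`result` takes the values: [] → [0] → [0, 1] → [0, 1, 4] → [0, 1, 4, 9] → [0, 1, 4, 9, 16] → [0, 1, 4, 9, 16, 25] → [0, 1, 4, 9, 16, 25, 36] → [0, 1, 4, 9, 16, 25, 36, 49] → [0, 1, 4, 9, 16, 25, 36, 49, 64] → [0, 1, 4, 9, 16, 25, 36, 49, 64, 81]
So `result[-1]` = 81

Answer: 81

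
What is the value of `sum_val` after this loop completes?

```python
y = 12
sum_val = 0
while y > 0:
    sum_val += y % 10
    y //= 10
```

Sum digits of 12
`sum_val` takes the values: 0 → 2 → 3

Answer: 3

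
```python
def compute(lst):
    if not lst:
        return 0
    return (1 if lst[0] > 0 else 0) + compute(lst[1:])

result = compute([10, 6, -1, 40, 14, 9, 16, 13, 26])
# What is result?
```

Count of positive elements in [10, 6, -1, 40, 14, 9, 16, 13, 26] = 8

Answer: 8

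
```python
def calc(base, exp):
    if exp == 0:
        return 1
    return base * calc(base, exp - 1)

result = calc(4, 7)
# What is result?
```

calc(4, 7) = 4 * 4 * 4 * 4 * 4 * 4 * 4 = 16384

Answer: 16384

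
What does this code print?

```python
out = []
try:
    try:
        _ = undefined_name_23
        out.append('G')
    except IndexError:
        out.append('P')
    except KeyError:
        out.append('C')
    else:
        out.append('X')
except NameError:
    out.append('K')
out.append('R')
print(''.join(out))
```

Execution trace: 'K' (outer except NameError) → 'R' (after the try/except). Output: KR

Answer: KR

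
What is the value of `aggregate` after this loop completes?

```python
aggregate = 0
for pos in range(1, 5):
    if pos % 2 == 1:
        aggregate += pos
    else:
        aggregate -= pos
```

Add odd, subtract even
`aggregate` takes the values: 0 → 1 → -1 → 2 → -2

Answer: -2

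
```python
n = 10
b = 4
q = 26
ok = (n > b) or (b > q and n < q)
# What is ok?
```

Trace:
`n = 10` → n = 10
`b = 4` → b = 4
`q = 26` → q = 26
`ok = (n > b) or (b > q and n < q)` → ok = True
So ok = True

Answer: True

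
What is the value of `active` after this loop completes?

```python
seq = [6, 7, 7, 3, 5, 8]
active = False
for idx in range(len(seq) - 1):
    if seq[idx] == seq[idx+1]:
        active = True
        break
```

Check consecutive duplicates in [6, 7, 7, 3, 5, 8]
`active` takes the values: False → True

Answer: True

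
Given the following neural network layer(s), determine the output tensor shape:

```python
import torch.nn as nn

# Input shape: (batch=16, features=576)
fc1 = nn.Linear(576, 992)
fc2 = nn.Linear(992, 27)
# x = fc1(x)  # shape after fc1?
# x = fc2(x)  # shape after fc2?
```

Input: (16, 576) -> after fc1: (16, 992) -> Output: (16, 27)

Answer: (16, 27)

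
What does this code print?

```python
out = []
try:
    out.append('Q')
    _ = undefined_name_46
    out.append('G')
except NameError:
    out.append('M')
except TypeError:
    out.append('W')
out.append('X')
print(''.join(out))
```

Execution trace: 'Q' (try body) → 'M' (except NameError) → 'X' (after the try/except). Output: QMX

Answer: QMX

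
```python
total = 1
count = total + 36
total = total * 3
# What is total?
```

Trace:
`total = 1` → total = 1
`count = total + 36` → count = 37
`total = total * 3` → total = 3
So total = 3

Answer: 3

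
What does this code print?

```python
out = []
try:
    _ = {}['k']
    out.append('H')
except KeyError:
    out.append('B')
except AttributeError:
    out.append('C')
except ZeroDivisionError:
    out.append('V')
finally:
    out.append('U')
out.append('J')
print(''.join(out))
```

Execution trace: 'B' (except KeyError) → 'U' (finally) → 'J' (after the try/except). Output: BUJ

Answer: BUJ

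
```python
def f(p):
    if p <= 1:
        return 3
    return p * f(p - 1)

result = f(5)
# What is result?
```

f(5) = 5 * 4 * 3 * 2 * 3 = 360

Answer: 360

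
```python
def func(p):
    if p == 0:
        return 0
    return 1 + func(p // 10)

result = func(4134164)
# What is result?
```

Count of digits of 4134164: 7

Answer: 7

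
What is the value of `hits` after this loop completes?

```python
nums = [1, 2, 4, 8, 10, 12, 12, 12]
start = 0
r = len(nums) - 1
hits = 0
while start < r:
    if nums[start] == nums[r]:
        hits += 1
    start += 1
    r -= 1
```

Count matching pairs from ends
`hits` takes the values: 0

Answer: 0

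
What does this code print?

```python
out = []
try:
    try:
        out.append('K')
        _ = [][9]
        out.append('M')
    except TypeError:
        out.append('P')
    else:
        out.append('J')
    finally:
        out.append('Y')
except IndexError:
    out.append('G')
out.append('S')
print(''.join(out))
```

Execution trace: 'K' (inner try body) → 'Y' (inner finally) → 'G' (outer except IndexError) → 'S' (after the try/except). Output: KYGS

Answer: KYGS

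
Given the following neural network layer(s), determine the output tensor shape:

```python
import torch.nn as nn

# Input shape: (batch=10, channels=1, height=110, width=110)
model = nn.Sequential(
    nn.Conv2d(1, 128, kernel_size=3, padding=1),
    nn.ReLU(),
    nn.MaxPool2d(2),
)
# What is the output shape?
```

Input: (10, 1, 110, 110) -> after Conv2d: (10, 128, 110, 110) -> after ReLU: (10, 128, 110, 110) -> Output: (10, 128, 55, 55)

Answer: (10, 128, 55, 55)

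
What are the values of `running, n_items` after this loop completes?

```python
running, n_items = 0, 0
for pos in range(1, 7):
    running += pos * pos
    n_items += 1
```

Sum of squares and count
`running, n_items` takes the values: (0, 0) → (1, 0) → (1, 1) → (5, 1) → (5, 2) → (14, 2) → (14, 3) → (30, 3) → (30, 4) → (55, 4) → (55, 5) → (91, 5) → (91, 6)

Answer: 91, 6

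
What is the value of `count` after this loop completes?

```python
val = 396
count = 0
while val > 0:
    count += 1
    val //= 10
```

Count digits by repeated division by 10
`count` takes the values: 0 → 1 → 2 → 3

Answer: 3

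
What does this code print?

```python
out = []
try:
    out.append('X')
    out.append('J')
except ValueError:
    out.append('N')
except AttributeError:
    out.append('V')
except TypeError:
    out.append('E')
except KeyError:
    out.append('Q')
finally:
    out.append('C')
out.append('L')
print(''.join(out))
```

Execution trace: 'X' (try body) → 'J' (try body, no exception) → 'C' (finally) → 'L' (after the try/except). Output: XJCL

Answer: XJCL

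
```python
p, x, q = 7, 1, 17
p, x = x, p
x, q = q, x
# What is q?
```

Trace:
`p, x, q = 7, 1, 17` → p = 7; x = 1; q = 17
`p, x = x, p` → p = 1; x = 7
`x, q = q, x` → x = 17; q = 7
So q = 7

Answer: 7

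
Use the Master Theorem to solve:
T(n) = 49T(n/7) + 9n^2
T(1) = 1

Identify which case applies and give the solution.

a=49, b=7, f(n)=9n^2. log_7(49) = 2. Since c=2 = 2, Case 2 applies: T(n) = Θ(n^log_b(a) · log n) = O(n^2 log n).

Answer: O(n^2 log n) - Case 2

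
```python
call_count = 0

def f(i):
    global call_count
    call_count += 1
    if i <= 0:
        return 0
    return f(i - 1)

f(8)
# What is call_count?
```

Linear recursion stepping by 1: 9 calls from i=8 down to ≤0.

Answer: 9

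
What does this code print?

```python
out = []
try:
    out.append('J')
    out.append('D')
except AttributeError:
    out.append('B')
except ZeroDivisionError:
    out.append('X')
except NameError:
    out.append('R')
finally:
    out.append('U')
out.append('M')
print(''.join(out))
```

Execution trace: 'J' (try body) → 'D' (try body, no exception) → 'U' (finally) → 'M' (after the try/except). Output: JDUM

Answer: JDUM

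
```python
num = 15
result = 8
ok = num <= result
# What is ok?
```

Trace:
`num = 15` → num = 15
`result = 8` → result = 8
`ok = num <= result` → ok = False
So ok = False

Answer: False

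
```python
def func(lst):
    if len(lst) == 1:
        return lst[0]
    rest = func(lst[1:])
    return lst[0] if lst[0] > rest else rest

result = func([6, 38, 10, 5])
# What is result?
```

Recursive max over [6, 38, 10, 5] = 38

Answer: 38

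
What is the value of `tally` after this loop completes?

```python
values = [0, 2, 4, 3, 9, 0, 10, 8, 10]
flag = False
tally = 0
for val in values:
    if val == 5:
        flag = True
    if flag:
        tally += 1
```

Count elements after first 5 in [0, 2, 4, 3, 9, 0, 10, 8, 10]
`tally` takes the values: 0

Answer: 0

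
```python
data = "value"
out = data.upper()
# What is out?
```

Trace:
`data = "value"` → data = 'value'
`out = data.upper()` → out = 'VALUE'
So out = 'VALUE'

Answer: 'VALUE'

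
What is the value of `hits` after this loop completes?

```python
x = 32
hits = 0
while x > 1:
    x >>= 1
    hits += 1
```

Count right shifts until 1
`hits` takes the values: 0 → 1 → 2 → 3 → 4 → 5

Answer: 5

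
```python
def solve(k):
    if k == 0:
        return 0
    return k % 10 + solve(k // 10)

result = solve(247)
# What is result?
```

Sum of digits of 247: 7 + 4 + 2 = 13

Answer: 13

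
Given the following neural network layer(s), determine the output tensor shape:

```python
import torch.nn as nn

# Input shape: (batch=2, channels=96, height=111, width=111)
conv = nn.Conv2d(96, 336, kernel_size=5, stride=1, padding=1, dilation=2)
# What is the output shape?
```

Input: (2, 96, 111, 111) -> Output: (2, 336, 105, 105)

Answer: (2, 336, 105, 105)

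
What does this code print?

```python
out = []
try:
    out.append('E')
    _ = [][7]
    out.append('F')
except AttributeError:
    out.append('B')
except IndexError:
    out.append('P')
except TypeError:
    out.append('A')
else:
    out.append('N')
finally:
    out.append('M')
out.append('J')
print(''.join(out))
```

Execution trace: 'E' (try body) → 'P' (except IndexError) → 'M' (finally) → 'J' (after the try/except). Output: EPMJ

Answer: EPMJ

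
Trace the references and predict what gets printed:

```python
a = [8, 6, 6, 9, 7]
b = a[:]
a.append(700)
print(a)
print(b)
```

Key concept: slice [:] creates copy.
Step by step:
`a = [8, 6, 6, 9, 7]` → a = [8, 6, 6, 9, 7]
`b = a[:]` → b = [8, 6, 6, 9, 7]
`a.append(700)` → a = [8, 6, 6, 9, 7, 700]
`print(a)` → prints [8, 6, 6, 9, 7, 700]
`print(b)` → prints [8, 6, 6, 9, 7]

Answer:
[8, 6, 6, 9, 7, 700]
[8, 6, 6, 9, 7]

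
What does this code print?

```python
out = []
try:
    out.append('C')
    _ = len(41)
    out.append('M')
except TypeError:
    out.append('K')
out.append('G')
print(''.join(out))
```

Execution trace: 'C' (try body) → 'K' (except TypeError) → 'G' (after the try/except). Output: CKG

Answer: CKG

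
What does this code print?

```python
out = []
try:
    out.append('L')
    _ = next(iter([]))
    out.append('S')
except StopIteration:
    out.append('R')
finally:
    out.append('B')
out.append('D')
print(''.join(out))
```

Execution trace: 'L' (try body) → 'R' (except StopIteration) → 'B' (finally) → 'D' (after the try/except). Output: LRBD

Answer: LRBD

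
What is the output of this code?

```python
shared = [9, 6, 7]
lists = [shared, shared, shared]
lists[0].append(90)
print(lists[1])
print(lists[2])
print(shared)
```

Key concept: list of same reference.
Step by step:
`shared = [9, 6, 7]` → shared = [9, 6, 7]
`lists = [shared, shared, shared]` → lists = [[9, 6, 7], [9, 6, 7], [9, 6, 7]]
`lists[0].append(90)` → shared = [9, 6, 7, 90]; lists = [[9, 6, 7, 90], [9, 6, 7, 90], [9, 6, 7, 90]]
`print(lists[1])` → prints [9, 6, 7, 90]
`print(lists[2])` → prints [9, 6, 7, 90]
`print(shared)` → prints [9, 6, 7, 90]

Answer:
[9, 6, 7, 90]
[9, 6, 7, 90]
[9, 6, 7, 90]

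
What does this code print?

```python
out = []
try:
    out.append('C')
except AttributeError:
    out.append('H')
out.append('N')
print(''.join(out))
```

Execution trace: 'C' (try body, no exception) → 'N' (after the try/except). Output: CN

Answer: CN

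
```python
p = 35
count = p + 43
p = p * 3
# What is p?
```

Trace:
`p = 35` → p = 35
`count = p + 43` → count = 78
`p = p * 3` → p = 105
So p = 105

Answer: 105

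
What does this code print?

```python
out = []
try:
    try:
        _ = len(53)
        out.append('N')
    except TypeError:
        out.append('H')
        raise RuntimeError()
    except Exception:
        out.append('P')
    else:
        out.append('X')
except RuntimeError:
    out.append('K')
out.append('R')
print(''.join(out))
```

Execution trace: 'H' (inner except TypeError) → 'K' (outer except RuntimeError) → 'R' (after the try/except). Output: HKR

Answer: HKR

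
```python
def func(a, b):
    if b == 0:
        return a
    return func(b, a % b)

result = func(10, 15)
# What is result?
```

func(10, 15) -> func(15, 10) -> func(10, 5) -> func(5, 0) -> 5

Answer: 5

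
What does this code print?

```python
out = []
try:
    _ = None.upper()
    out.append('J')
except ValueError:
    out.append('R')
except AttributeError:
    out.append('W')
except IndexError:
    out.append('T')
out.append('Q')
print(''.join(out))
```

Execution trace: 'W' (except AttributeError) → 'Q' (after the try/except). Output: WQ

Answer: WQ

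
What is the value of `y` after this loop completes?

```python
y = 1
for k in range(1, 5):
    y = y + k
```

Start at 1, add 1 through 4
`y` takes the values: 1 → 2 → 4 → 7 → 11

Answer: 11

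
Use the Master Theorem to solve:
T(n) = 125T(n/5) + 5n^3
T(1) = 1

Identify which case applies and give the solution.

a=125, b=5, f(n)=5n^3. log_5(125) = 3. Since c=3 = 3, Case 2 applies: T(n) = Θ(n^log_b(a) · log n) = O(n^3 log n).

Answer: O(n^3 log n) - Case 2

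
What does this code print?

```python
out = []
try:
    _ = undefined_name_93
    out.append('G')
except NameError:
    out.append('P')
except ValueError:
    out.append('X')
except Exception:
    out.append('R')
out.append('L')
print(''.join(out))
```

Execution trace: 'P' (except NameError) → 'L' (after the try/except). Output: PL

Answer: PL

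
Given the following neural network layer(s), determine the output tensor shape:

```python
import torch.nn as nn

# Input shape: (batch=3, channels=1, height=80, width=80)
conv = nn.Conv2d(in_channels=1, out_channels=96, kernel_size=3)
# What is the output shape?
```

Input: (3, 1, 80, 80) -> Output: (3, 96, 78, 78)

Answer: (3, 96, 78, 78)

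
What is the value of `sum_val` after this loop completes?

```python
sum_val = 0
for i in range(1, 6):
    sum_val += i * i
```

Sum of squares 1² to 5² = 55
`sum_val` takes the values: 0 → 1 → 5 → 14 → 30 → 55

Answer: 55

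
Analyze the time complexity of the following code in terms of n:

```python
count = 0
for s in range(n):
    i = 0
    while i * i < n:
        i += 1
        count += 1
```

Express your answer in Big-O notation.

Each loop level contributes: n × √n. Multiplying the contributions gives O(n√n).

Answer: O(n√n)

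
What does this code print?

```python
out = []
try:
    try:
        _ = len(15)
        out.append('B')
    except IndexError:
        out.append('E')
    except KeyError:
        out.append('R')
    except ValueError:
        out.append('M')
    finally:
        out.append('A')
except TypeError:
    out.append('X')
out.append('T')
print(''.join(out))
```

Execution trace: 'A' (finally) → 'X' (outer except TypeError) → 'T' (after the try/except). Output: AXT

Answer: AXT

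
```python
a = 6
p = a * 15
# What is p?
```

Trace:
`a = 6` → a = 6
`p = a * 15` → p = 90
So p = 90

Answer: 90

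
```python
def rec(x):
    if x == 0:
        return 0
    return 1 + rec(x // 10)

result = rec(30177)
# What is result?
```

Count of digits of 30177: 5

Answer: 5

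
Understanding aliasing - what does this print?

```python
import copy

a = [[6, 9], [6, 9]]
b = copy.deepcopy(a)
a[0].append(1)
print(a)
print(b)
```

Key concept: deep copy is fully independent.
Step by step:
`a = [[6, 9], [6, 9]]` → a = [[6, 9], [6, 9]]
`b = copy.deepcopy(a)` → b = [[6, 9], [6, 9]]
`a[0].append(1)` → a = [[6, 9, 1], [6, 9]]
`print(a)` → prints [[6, 9, 1], [6, 9]]
`print(b)` → prints [[6, 9], [6, 9]]

Answer:
[[6, 9, 1], [6, 9]]
[[6, 9], [6, 9]]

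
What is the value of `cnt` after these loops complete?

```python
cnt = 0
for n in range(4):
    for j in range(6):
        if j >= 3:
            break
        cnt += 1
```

Inner breaks at 3, outer runs 4 times
`cnt` takes the values: 0 → 1 → 2 → 3 → 4 → 5 → 6 → 7 → 8 → 9 → 10 → 11 → 12

Answer: 12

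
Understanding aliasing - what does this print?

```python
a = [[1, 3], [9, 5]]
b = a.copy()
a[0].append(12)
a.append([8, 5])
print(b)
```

Key concept: shallow copy with nested lists.
Step by step:
`a = [[1, 3], [9, 5]]` → a = [[1, 3], [9, 5]]
`b = a.copy()` → b = [[1, 3], [9, 5]]
`a[0].append(12)` → a = [[1, 3, 12], [9, 5]]; b = [[1, 3, 12], [9, 5]]
`a.append([8, 5])` → a = [[1, 3, 12], [9, 5], [8, 5]]
`print(b)` → prints [[1, 3, 12], [9, 5]]

Answer: [[1, 3, 12], [9, 5]]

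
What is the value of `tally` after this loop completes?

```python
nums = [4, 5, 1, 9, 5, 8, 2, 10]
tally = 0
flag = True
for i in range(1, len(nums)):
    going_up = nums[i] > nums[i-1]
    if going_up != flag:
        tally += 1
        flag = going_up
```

Count direction changes in [4, 5, 1, 9, 5, 8, 2, 10]
`tally` takes the values: 0 → 1 → 2 → 3 → 4 → 5 → 6

Answer: 6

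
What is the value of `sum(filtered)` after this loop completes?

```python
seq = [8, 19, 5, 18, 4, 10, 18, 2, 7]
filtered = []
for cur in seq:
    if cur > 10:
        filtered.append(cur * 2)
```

Sum of doubled values > 10
`filtered` takes the values: [] → [38] → [38, 36] → [38, 36, 36]
So `sum(filtered)` = 110

Answer: 110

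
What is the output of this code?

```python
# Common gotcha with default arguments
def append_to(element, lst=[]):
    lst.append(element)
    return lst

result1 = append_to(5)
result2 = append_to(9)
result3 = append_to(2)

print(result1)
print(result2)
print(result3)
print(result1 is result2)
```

Key concept: mutable default argument gotcha.
Step by step:
`result1 = append_to(5)` → result1 = [5]
`result2 = append_to(9)` → result1 = [5, 9] (same object as result2); result2 = [5, 9] (same object as result1)
`result3 = append_to(2)` → result1 = [5, 9, 2] (same object as result2, result3); result2 = [5, 9, 2] (same object as result1, result3); result3 = [5, 9, 2] (same object as result1, result2)
`print(result1)` → prints [5, 9, 2]
`print(result2)` → prints [5, 9, 2]
`print(result3)` → prints [5, 9, 2]
`print(result1 is result2)` → prints True

Answer:
[5, 9, 2]
[5, 9, 2]
[5, 9, 2]
True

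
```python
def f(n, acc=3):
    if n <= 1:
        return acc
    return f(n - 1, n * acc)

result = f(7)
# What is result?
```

Accumulator trace (n, acc): (7, 3) -> (6, 21) -> (5, 126) -> (4, 630) -> (3, 2520) -> (2, 7560) -> (1, 15120) -> return 15120

Answer: 15120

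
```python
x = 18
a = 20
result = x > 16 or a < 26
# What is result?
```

Trace:
`x = 18` → x = 18
`a = 20` → a = 20
`result = x > 16 or a < 26` → result = True
So result = True

Answer: True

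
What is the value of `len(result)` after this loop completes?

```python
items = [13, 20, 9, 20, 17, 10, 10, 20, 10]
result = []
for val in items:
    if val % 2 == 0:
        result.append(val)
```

Count even numbers in [13, 20, 9, 20, 17, 10, 10, 20, 10]
`result` takes the values: [] → [20] → [20, 20] → [20, 20, 10] → [20, 20, 10, 10] → [20, 20, 10, 10, 20] → [20, 20, 10, 10, 20, 10]
So `len(result)` = 6

Answer: 6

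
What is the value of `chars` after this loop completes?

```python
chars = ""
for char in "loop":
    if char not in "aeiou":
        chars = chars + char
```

Remove vowels from 'loop'
`chars` takes the values: "" → "l" → "lp"

Answer: "lp"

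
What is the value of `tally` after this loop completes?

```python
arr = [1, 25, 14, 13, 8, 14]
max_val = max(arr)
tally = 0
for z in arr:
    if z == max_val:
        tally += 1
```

Count of max value 25 in [1, 25, 14, 13, 8, 14]
`tally` takes the values: 0 → 1

Answer: 1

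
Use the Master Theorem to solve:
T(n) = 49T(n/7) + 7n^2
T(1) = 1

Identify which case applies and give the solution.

a=49, b=7, f(n)=7n^2. log_7(49) = 2. Since c=2 = 2, Case 2 applies: T(n) = Θ(n^log_b(a) · log n) = O(n^2 log n).

Answer: O(n^2 log n) - Case 2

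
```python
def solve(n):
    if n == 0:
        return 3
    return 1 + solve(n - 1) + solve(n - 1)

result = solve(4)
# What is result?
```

solve(n) = 1 + 2·solve(n-1), solve(0)=3. Closed form: (3+1)·2^4 - 1 = 63.

Answer: 63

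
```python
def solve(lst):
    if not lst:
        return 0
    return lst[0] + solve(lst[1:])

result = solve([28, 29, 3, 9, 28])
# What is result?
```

28 + 29 + 3 + 9 + 28 + 0 = 97

Answer: 97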